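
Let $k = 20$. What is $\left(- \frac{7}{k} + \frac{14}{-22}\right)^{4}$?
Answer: $\frac{2217373921}{2342560000} \approx 0.94656$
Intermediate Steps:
$\left(- \frac{7}{k} + \frac{14}{-22}\right)^{4} = \left(- \frac{7}{20} + \frac{14}{-22}\right)^{4} = \left(\left(-7\right) \frac{1}{20} + 14 \left(- \frac{1}{22}\right)\right)^{4} = \left(- \frac{7}{20} - \frac{7}{11}\right)^{4} = \left(- \frac{217}{220}\right)^{4} = \frac{2217373921}{2342560000}$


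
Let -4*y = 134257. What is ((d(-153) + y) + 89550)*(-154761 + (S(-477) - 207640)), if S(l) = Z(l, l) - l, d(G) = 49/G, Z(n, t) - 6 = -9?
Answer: -12400734840941/612 ≈ -2.0263e+10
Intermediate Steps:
y = -134257/4 (y = -¼*134257 = -134257/4 ≈ -33564.)
Z(n, t) = -3 (Z(n, t) = 6 - 9 = -3)
S(l) = -3 - l
((d(-153) + y) + 89550)*(-154761 + (S(-477) - 207640)) = ((49/(-153) - 134257/4) + 89550)*(-154761 + ((-3 - 1*(-477)) - 207640)) = ((49*(-1/153) - 134257/4) + 89550)*(-154761 + ((-3 + 477) - 207640)) = ((-49/153 - 134257/4) + 89550)*(-154761 + (474 - 207640)) = (-20541517/612 + 89550)*(-154761 - 207166) = (34263083/612)*(-361927) = -12400734840941/612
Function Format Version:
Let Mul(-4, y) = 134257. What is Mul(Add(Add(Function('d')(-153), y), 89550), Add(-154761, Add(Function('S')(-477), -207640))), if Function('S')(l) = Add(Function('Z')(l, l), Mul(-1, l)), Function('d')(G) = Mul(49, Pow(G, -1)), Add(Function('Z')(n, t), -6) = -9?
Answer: Rational(-12400734840941, 612) ≈ -2.0263e+10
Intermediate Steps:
y = Rational(-134257, 4) (y = Mul(Rational(-1, 4), 134257) = Rational(-134257, 4) ≈ -33564.)
Function('Z')(n, t) = -3 (Function('Z')(n, t) = Add(6, -9) = -3)
Function('S')(l) = Add(-3, Mul(-1, l))
Mul(Add(Add(Function('d')(-153), y), 89550), Add(-154761, Add(Function('S')(-477), -207640))) = Mul(Add(Add(Mul(49, Pow(-153, -1)), Rational(-134257, 4)), 89550), Add(-154761, Add(Add(-3, Mul(-1, -477)), -207640))) = Mul(Add(Add(Mul(49, Rational(-1, 153)), Rational(-134257, 4)), 89550), Add(-154761, Add(Add(-3, 477), -207640))) = Mul(Add(Add(Rational(-49, 153), Rational(-134257, 4)), 89550), Add(-154761, Add(474, -207640))) = Mul(Add(Rational(-20541517, 612), 89550), Add(-154761, -207166)) = Mul(Rational(34263083, 612), -361927) = Rational(-12400734840941, 612)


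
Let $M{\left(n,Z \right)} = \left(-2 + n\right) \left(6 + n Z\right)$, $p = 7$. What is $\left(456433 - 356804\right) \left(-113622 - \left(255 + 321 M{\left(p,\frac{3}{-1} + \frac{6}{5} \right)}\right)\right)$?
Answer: $-10290081636$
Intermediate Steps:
$M{\left(n,Z \right)} = \left(-2 + n\right) \left(6 + Z n\right)$
$\left(456433 - 356804\right) \left(-113622 - \left(255 + 321 M{\left(p,\frac{3}{-1} + \frac{6}{5} \right)}\right)\right) = \left(456433 - 356804\right) \left(-113622 - \left(255 + 321 \left(-12 + 6 \cdot 7 + \left(\frac{3}{-1} + \frac{6}{5}\right) 7^{2} - 2 \left(\frac{3}{-1} + \frac{6}{5}\right) 7\right)\right)\right) = 99629 \left(-113622 - \left(255 + 321 \left(-12 + 42 + \left(3 \left(-1\right) + 6 \cdot \frac{1}{5}\right) 49 - 2 \left(3 \left(-1\right) + 6 \cdot \frac{1}{5}\right) 7\right)\right)\right) = 99629 \left(-113622 - \left(255 + 321 \left(-12 + 42 + \left(-3 + \frac{6}{5}\right) 49 - 2 \left(-3 + \frac{6}{5}\right) 7\right)\right)\right) = 99629 \left(-113622 - \left(255 + 321 \left(-12 + 42 - \frac{441}{5} - \left(- \frac{18}{5}\right) 7\right)\right)\right) = 99629 \left(-113622 - \left(255 + 321 \left(-12 + 42 - \frac{441}{5} + \frac{126}{5}\right)\right)\right) = 99629 \left(-113622 - -10338\right) = 99629 \left(-113622 + \left(10593 - 255\right)\right) = 99629 \left(-113622 + 10338\right) = 99629 \left(-103284\right) = -10290081636$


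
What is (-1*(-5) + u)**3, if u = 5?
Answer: 1000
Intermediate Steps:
(-1*(-5) + u)**3 = (-1*(-5) + 5)**3 = (5 + 5)**3 = 10**3 = 1000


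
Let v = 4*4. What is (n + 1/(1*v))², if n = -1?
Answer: 225/256 ≈ 0.87891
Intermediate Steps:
v = 16
(n + 1/(1*v))² = (-1 + 1/(1*16))² = (-1 + 1/16)² = (-15/16)² = 225/256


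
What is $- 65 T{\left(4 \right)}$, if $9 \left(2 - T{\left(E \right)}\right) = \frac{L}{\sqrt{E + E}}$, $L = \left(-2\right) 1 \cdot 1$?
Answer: $-130 - \frac{65 \sqrt{2}}{18} \approx -135.11$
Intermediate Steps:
$L = -2$ ($L = \left(-2\right) 1 = -2$)
$T{\left(E \right)} = 2 + \frac{\sqrt{2}}{9 \sqrt{E}}$ ($T{\left(E \right)} = 2 - \frac{\left(-2\right) \frac{1}{\sqrt{E + E}}}{9} = 2 - \frac{\left(-2\right) \frac{1}{\sqrt{2 E}}}{9} = 2 - \frac{\left(-2\right) \frac{1}{\sqrt{2} \sqrt{E}}}{9} = 2 - \frac{\left(-2\right) \frac{\sqrt{2}}{2 \sqrt{E}}}{9} = 2 - \frac{\left(-1\right) \sqrt{2} \frac{1}{\sqrt{E}}}{9} = 2 + \frac{\sqrt{2}}{9 \sqrt{E}}$)
$- 65 T{\left(4 \right)} = - 65 \left(2 + \frac{\sqrt{2}}{9 \cdot 2}\right) = - 65 \left(2 + \frac{1}{9} \sqrt{2} \cdot \frac{1}{2}\right) = - 65 \left(2 + \frac{\sqrt{2}}{18}\right) = -130 - \frac{65 \sqrt{2}}{18}$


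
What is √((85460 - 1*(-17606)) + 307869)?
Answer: √410935 ≈ 641.04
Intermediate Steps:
√((85460 - 1*(-17606)) + 307869) = √((85460 + 17606) + 307869) = √(103066 + 307869) = √410935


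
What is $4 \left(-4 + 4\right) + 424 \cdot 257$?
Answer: $108968$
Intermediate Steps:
$4 \left(-4 + 4\right) + 424 \cdot 257 = 4 \cdot 0 + 108968 = 0 + 108968 = 108968$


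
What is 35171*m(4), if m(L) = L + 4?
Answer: 281368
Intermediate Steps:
m(L) = 4 + L
35171*m(4) = 35171*(4 + 4) = 35171*8 = 281368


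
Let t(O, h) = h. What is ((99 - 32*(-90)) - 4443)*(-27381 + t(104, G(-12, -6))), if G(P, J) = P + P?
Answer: 40120920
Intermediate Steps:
G(P, J) = 2*P
((99 - 32*(-90)) - 4443)*(-27381 + t(104, G(-12, -6))) = ((99 - 32*(-90)) - 4443)*(-27381 + 2*(-12)) = ((99 + 2880) - 4443)*(-27381 - 24) = (2979 - 4443)*(-27405) = -1464*(-27405) = 40120920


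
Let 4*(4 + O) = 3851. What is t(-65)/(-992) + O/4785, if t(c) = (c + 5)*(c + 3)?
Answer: -3397/957 ≈ -3.5496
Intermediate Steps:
O = 3835/4 (O = -4 + (¼)*3851 = -4 + 3851/4 = 3835/4 ≈ 958.75)
t(c) = (3 + c)*(5 + c) (t(c) = (5 + c)*(3 + c) = (3 + c)*(5 + c))
t(-65)/(-992) + O/4785 = (15 + (-65)² + 8*(-65))/(-992) + (3835/4)/4785 = (15 + 4225 - 520)*(-1/992) + (3835/4)*(1/4785) = 3720*(-1/992) + 767/3828 = -15/4 + 767/3828 = -3397/957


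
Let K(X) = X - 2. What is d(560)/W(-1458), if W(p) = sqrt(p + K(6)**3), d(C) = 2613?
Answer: -2613*I*sqrt(1394)/1394 ≈ -69.985*I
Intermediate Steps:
K(X) = -2 + X
W(p) = sqrt(64 + p) (W(p) = sqrt(p + (-2 + 6)**3) = sqrt(p + 4**3) = sqrt(p + 64) = sqrt(64 + p))
d(560)/W(-1458) = 2613/(sqrt(64 - 1458)) = 2613/(sqrt(-1394)) = 2613/((I*sqrt(1394))) = 2613*(-I*sqrt(1394)/1394) = -2613*I*sqrt(1394)/1394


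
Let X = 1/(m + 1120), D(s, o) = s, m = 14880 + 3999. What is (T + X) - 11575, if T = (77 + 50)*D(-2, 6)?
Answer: -236568170/19999 ≈ -11829.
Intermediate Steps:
m = 18879
T = -254 (T = (77 + 50)*(-2) = 127*(-2) = -254)
X = 1/19999 (X = 1/(18879 + 1120) = 1/19999 ≈ 5.0002e-5)
(T + X) - 11575 = (-254 + 1/19999) - 11575 = -5079745/19999 - 11575 = -236568170/19999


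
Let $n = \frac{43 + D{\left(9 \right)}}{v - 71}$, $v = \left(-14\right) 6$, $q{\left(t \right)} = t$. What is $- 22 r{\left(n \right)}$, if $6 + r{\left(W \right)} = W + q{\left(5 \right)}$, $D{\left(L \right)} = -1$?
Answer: $\frac{4334}{155} \approx 27.961$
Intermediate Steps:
$v = -84$
$n = - \frac{42}{155}$ ($n = \frac{43 - 1}{-84 - 71} = \frac{42}{-155} = 42 \left(- \frac{1}{155}\right) = - \frac{42}{155} \approx -0.27097$)
$r{\left(W \right)} = -1 + W$ ($r{\left(W \right)} = -6 + \left(W + 5\right) = -6 + \left(5 + W\right) = -1 + W$)
$- 22 r{\left(n \right)} = - 22 \left(-1 - \frac{42}{155}\right) = \left(-22\right) \left(- \frac{197}{155}\right) = \frac{4334}{155}$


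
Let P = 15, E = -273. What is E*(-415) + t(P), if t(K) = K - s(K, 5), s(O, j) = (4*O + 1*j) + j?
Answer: 113240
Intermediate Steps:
s(O, j) = 2*j + 4*O (s(O, j) = (4*O + j) + j = (j + 4*O) + j = 2*j + 4*O)
t(K) = -10 - 3*K (t(K) = K - (2*5 + 4*K) = K - (10 + 4*K) = K + (-10 - 4*K) = -10 - 3*K)
E*(-415) + t(P) = -273*(-415) + (-10 - 3*15) = 113295 + (-10 - 45) = 113295 - 55 = 113240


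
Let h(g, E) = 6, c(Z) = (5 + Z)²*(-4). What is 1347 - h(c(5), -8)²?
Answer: 1311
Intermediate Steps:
c(Z) = -4*(5 + Z)²
1347 - h(c(5), -8)² = 1347 - 1*6² = 1347 - 1*36 = 1347 - 36 = 1311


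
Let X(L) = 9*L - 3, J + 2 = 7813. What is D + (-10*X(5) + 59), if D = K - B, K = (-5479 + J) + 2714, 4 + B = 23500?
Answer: -18811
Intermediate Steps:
J = 7811 (J = -2 + 7813 = 7811)
B = 23496 (B = -4 + 23500 = 23496)
K = 5046 (K = (-5479 + 7811) + 2714 = 2332 + 2714 = 5046)
D = -18450 (D = 5046 - 1*23496 = 5046 - 23496 = -18450)
X(L) = -3 + 9*L
D + (-10*X(5) + 59) = -18450 + (-10*(-3 + 9*5) + 59) = -18450 + (-10*(-3 + 45) + 59) = -18450 + (-10*42 + 59) = -18450 + (-420 + 59) = -18450 - 361 = -18811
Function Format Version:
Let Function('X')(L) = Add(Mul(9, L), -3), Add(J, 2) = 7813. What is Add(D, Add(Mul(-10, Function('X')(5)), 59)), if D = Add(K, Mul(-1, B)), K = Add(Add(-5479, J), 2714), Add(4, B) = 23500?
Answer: -18811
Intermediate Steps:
J = 7811 (J = Add(-2, 7813) = 7811)
B = 23496 (B = Add(-4, 23500) = 23496)
K = 5046 (K = Add(Add(-5479, 7811), 2714) = Add(2332, 2714) = 5046)
D = -18450 (D = Add(5046, Mul(-1, 23496)) = Add(5046, -23496) = -18450)
Function('X')(L) = Add(-3, Mul(9, L))
Add(D, Add(Mul(-10, Function('X')(5)), 59)) = Add(-18450, Add(Mul(-10, Add(-3, Mul(9, 5))), 59)) = Add(-18450, Add(Mul(-10, Add(-3, 45)), 59)) = Add(-18450, Add(Mul(-10, 42), 59)) = Add(-18450, Add(-420, 59)) = Add(-18450, -361) = -18811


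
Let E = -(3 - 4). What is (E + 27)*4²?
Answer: 448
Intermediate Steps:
E = 1 (E = -1*(-1) = 1)
(E + 27)*4² = (1 + 27)*4² = 28*16 = 448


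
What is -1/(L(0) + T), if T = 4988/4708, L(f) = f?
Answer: -1177/1247 ≈ -0.94386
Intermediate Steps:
T = 1247/1177 (T = 4988*(1/4708) = 1247/1177 ≈ 1.0595)
-1/(L(0) + T) = -1/(0 + 1247/1177) = -1/1247/1177 = -1*1177/1247 = -1177/1247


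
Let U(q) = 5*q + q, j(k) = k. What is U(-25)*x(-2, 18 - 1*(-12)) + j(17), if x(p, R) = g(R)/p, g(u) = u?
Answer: 2267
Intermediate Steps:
U(q) = 6*q
x(p, R) = R/p
U(-25)*x(-2, 18 - 1*(-12)) + j(17) = (6*(-25))*((18 - 1*(-12))/(-2)) + 17 = -150*(18 + 12)*(-1)/2 + 17 = -4500*(-1)/2 + 17 = -150*(-15) + 17 = 2250 + 17 = 2267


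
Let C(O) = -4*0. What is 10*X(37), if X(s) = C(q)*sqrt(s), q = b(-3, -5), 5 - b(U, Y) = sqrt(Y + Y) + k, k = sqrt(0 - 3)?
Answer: 0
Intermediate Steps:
k = I*sqrt(3) (k = sqrt(-3) = I*sqrt(3) ≈ 1.732*I)
b(U, Y) = 5 - I*sqrt(3) - sqrt(2)*sqrt(Y) (b(U, Y) = 5 - (sqrt(Y + Y) + I*sqrt(3)) = 5 - (sqrt(2*Y) + I*sqrt(3)) = 5 - (sqrt(2)*sqrt(Y) + I*sqrt(3)) = 5 - (I*sqrt(3) + sqrt(2)*sqrt(Y)) = 5 + (-I*sqrt(3) - sqrt(2)*sqrt(Y)) = 5 - I*sqrt(3) - sqrt(2)*sqrt(Y))
q = 5 - I*sqrt(3) - I*sqrt(10) (q = 5 - I*sqrt(3) - sqrt(2)*sqrt(-5) = 5 - I*sqrt(3) - sqrt(2)*I*sqrt(5) = 5 - I*sqrt(3) - I*sqrt(10) ≈ 5.0 - 4.8943*I)
C(O) = 0
X(s) = 0 (X(s) = 0*sqrt(s) = 0)
10*X(37) = 10*0 = 0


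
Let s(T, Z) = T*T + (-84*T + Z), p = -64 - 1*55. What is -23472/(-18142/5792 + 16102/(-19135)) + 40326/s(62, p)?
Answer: 640019342259486/108854660297 ≈ 5879.6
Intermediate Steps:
p = -119 (p = -64 - 55 = -119)
s(T, Z) = Z + T² - 84*T (s(T, Z) = T² + (Z - 84*T) = Z + T² - 84*T)
-23472/(-18142/5792 + 16102/(-19135)) + 40326/s(62, p) = -23472/(-18142/5792 + 16102/(-19135)) + 40326/(-119 + 62² - 84*62) = -23472/(-18142*1/5792 + 16102*(-1/19135)) + 40326/(-119 + 3844 - 5208) = -23472/(-9071/2896 - 16102/19135) + 40326/(-1483) = -23472/(-220204977/55414960) + 40326*(-1/1483) = -23472*(-55414960/220204977) - 40326/1483 = 433566647040/73401659 - 40326/1483 = 640019342259486/108854660297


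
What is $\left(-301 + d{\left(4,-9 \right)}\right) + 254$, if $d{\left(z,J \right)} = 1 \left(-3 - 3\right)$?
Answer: $-53$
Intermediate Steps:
$d{\left(z,J \right)} = -6$ ($d{\left(z,J \right)} = 1 \left(-6\right) = -6$)
$\left(-301 + d{\left(4,-9 \right)}\right) + 254 = \left(-301 - 6\right) + 254 = -307 + 254 = -53$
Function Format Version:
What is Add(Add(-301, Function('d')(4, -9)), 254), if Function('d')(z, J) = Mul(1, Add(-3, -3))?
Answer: -53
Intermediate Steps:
Function('d')(z, J) = -6 (Function('d')(z, J) = Mul(1, -6) = -6)
Add(Add(-301, Function('d')(4, -9)), 254) = Add(Add(-301, -6), 254) = Add(-307, 254) = -53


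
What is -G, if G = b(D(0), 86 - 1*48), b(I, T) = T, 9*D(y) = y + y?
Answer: -38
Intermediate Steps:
D(y) = 2*y/9 (D(y) = (y + y)/9 = (2*y)/9 = 2*y/9)
G = 38 (G = 86 - 1*48 = 86 - 48 = 38)
-G = -1*38 = -38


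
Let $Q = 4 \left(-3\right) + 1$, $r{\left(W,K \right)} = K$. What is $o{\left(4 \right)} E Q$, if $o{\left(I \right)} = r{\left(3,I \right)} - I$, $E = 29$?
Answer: $0$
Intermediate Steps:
$o{\left(I \right)} = 0$ ($o{\left(I \right)} = I - I = 0$)
$Q = -11$ ($Q = -12 + 1 = -11$)
$o{\left(4 \right)} E Q = 0 \cdot 29 \left(-11\right) = 0 \left(-11\right) = 0$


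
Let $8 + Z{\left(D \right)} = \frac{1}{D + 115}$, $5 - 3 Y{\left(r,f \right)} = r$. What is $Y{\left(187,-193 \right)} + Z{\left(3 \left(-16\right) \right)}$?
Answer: $- \frac{13799}{201} \approx -68.652$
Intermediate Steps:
$Y{\left(r,f \right)} = \frac{5}{3} - \frac{r}{3}$
$Z{\left(D \right)} = -8 + \frac{1}{115 + D}$ ($Z{\left(D \right)} = -8 + \frac{1}{D + 115} = -8 + \frac{1}{115 + D}$)
$Y{\left(187,-193 \right)} + Z{\left(3 \left(-16\right) \right)} = \left(\frac{5}{3} - \frac{187}{3}\right) + \frac{-919 - 8 \cdot 3 \left(-16\right)}{115 + 3 \left(-16\right)} = \left(\frac{5}{3} - \frac{187}{3}\right) + \frac{-919 - -384}{115 - 48} = - \frac{182}{3} + \frac{-919 + 384}{67} = - \frac{182}{3} + \frac{1}{67} \left(-535\right) = - \frac{182}{3} - \frac{535}{67} = - \frac{13799}{201}$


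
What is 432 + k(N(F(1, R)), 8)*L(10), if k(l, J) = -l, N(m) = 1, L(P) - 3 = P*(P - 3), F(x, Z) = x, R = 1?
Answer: 359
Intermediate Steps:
L(P) = 3 + P*(-3 + P) (L(P) = 3 + P*(P - 3) = 3 + P*(-3 + P))
432 + k(N(F(1, R)), 8)*L(10) = 432 + (-1*1)*(3 + 10² - 3*10) = 432 - (3 + 100 - 30) = 432 - 1*73 = 432 - 73 = 359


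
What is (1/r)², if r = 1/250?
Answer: 62500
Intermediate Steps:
r = 1/250 ≈ 0.0040000
(1/r)² = (1/(1/250))² = 250² = 62500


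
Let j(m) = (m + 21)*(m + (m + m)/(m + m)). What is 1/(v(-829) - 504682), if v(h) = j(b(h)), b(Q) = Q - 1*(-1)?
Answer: 1/162707 ≈ 6.1460e-6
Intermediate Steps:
b(Q) = 1 + Q (b(Q) = Q + 1 = 1 + Q)
j(m) = (1 + m)*(21 + m) (j(m) = (21 + m)*(m + (2*m)/((2*m))) = (21 + m)*(m + (2*m)*(1/(2*m))) = (21 + m)*(m + 1) = (21 + m)*(1 + m) = (1 + m)*(21 + m))
v(h) = 43 + (1 + h)² + 22*h (v(h) = 21 + (1 + h)² + 22*(1 + h) = 21 + (1 + h)² + (22 + 22*h) = 43 + (1 + h)² + 22*h)
1/(v(-829) - 504682) = 1/((44 + (-829)² + 24*(-829)) - 504682) = 1/((44 + 687241 - 19896) - 504682) = 1/(667389 - 504682) = 1/162707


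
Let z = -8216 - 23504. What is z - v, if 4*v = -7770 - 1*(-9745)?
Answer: -128855/4 ≈ -32214.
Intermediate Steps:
v = 1975/4 (v = (-7770 - 1*(-9745))/4 = (-7770 + 9745)/4 = (1/4)*1975 = 1975/4 ≈ 493.75)
z = -31720
z - v = -31720 - 1*1975/4 = -31720 - 1975/4 = -128855/4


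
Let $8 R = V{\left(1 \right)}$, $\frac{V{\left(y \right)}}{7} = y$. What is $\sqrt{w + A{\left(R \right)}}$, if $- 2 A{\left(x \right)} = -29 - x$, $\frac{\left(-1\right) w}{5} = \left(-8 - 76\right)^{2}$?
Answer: $\frac{i \sqrt{564241}}{4} \approx 187.79 i$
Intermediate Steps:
$V{\left(y \right)} = 7 y$
$w = -35280$ ($w = - 5 \left(-8 - 76\right)^{2} = - 5 \left(-84\right)^{2} = \left(-5\right) 7056 = -35280$)
$R = \frac{7}{8}$ ($R = \frac{7 \cdot 1}{8} = \frac{1}{8} \cdot 7 = \frac{7}{8} \approx 0.875$)
$A{\left(x \right)} = \frac{29}{2} + \frac{x}{2}$ ($A{\left(x \right)} = - \frac{-29 - x}{2} = \frac{29}{2} + \frac{x}{2}$)
$\sqrt{w + A{\left(R \right)}} = \sqrt{-35280 + \left(\frac{29}{2} + \frac{1}{2} \cdot \frac{7}{8}\right)} = \sqrt{-35280 + \left(\frac{29}{2} + \frac{7}{16}\right)} = \sqrt{-35280 + \frac{239}{16}} = \sqrt{- \frac{564241}{16}} = \frac{i \sqrt{564241}}{4}$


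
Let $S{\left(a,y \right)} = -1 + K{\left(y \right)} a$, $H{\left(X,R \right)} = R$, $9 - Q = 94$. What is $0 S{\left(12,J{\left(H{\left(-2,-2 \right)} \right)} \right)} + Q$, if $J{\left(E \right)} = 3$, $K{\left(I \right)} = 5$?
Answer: $-85$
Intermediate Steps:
$Q = -85$ ($Q = 9 - 94 = -85$)
$S{\left(a,y \right)} = -1 + 5 a$
$0 S{\left(12,J{\left(H{\left(-2,-2 \right)} \right)} \right)} + Q = 0 \left(-1 + 5 \cdot 12\right) - 85 = 0 \left(-1 + 60\right) - 85 = 0 \cdot 59 - 85 = 0 - 85 = -85$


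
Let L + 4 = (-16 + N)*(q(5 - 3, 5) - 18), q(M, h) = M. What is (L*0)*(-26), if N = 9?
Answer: 0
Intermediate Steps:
L = 108 (L = -4 + (-16 + 9)*((5 - 3) - 18) = -4 - 7*(2 - 18) = -4 - 7*(-16) = -4 + 112 = 108)
(L*0)*(-26) = (108*0)*(-26) = 0*(-26) = 0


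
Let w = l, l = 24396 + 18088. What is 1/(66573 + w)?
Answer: 1/109057 ≈ 9.1695e-6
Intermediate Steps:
l = 42484
w = 42484
1/(66573 + w) = 1/(66573 + 42484) = 1/109057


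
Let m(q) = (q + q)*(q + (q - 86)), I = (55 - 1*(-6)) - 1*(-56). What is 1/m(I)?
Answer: 1/34632 ≈ 2.8875e-5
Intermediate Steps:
I = 117 (I = (55 + 6) + 56 = 61 + 56 = 117)
m(q) = 2*q*(-86 + 2*q) (m(q) = (2*q)*(q + (-86 + q)) = (2*q)*(-86 + 2*q) = 2*q*(-86 + 2*q))
1/m(I) = 1/(4*117*(-43 + 117)) = 1/(4*117*74) = 1/34632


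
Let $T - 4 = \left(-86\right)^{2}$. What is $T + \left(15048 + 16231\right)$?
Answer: $38679$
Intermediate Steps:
$T = 7400$ ($T = 4 + \left(-86\right)^{2} = 4 + 7396 = 7400$)
$T + \left(15048 + 16231\right) = 7400 + \left(15048 + 16231\right) = 7400 + 31279 = 38679$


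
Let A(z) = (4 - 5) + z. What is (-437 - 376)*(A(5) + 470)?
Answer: -385362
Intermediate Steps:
A(z) = -1 + z
(-437 - 376)*(A(5) + 470) = (-437 - 376)*((-1 + 5) + 470) = -813*(4 + 470) = -813*474 = -385362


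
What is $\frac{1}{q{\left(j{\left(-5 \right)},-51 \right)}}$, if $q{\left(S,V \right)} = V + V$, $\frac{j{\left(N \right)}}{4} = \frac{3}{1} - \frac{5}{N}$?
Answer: $- \frac{1}{102} \approx -0.0098039$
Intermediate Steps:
$j{\left(N \right)} = 12 - \frac{20}{N}$ ($j{\left(N \right)} = 4 \left(\frac{3}{1} - \frac{5}{N}\right) = 4 \left(3 \cdot 1 - \frac{5}{N}\right) = 4 \left(3 - \frac{5}{N}\right) = 12 - \frac{20}{N}$)
$q{\left(S,V \right)} = 2 V$
$\frac{1}{q{\left(j{\left(-5 \right)},-51 \right)}} = \frac{1}{2 \left(-51\right)} = \frac{1}{-102} = - \frac{1}{102}$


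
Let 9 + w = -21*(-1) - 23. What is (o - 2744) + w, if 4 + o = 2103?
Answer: -656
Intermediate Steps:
o = 2099 (o = -4 + 2103 = 2099)
w = -11 (w = -9 + (-21*(-1) - 23) = -9 + (21 - 23) = -9 - 2 = -11)
(o - 2744) + w = (2099 - 2744) - 11 = -645 - 11 = -656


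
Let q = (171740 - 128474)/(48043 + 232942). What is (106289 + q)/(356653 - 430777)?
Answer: -29865657931/20827732140 ≈ -1.4339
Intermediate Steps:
q = 43266/280985 ≈ 0.15398
(106289 + q)/(356653 - 430777) = (106289 + 43266/280985)/(356653 - 430777) = (29865657931/280985)/(-74124) = (29865657931/280985)*(-1/74124) = -29865657931/20827732140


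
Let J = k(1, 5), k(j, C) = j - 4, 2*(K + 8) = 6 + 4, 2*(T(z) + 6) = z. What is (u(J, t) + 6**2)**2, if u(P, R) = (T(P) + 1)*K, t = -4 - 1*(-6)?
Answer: 12321/4 ≈ 3080.3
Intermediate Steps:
T(z) = -6 + z/2
K = -3 (K = -8 + (6 + 4)/2 = -8 + (1/2)*10 = -8 + 5 = -3)
k(j, C) = -4 + j
J = -3 (J = -4 + 1 = -3)
t = 2 (t = -4 + 6 = 2)
u(P, R) = 15 - 3*P/2 (u(P, R) = ((-6 + P/2) + 1)*(-3) = (-5 + P/2)*(-3) = 15 - 3*P/2)
(u(J, t) + 6**2)**2 = ((15 - 3/2*(-3)) + 6**2)**2 = ((15 + 9/2) + 36)**2 = (39/2 + 36)**2 = (111/2)**2 = 12321/4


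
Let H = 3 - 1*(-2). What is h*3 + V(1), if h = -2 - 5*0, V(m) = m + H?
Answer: 0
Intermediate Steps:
H = 5 (H = 3 + 2 = 5)
V(m) = 5 + m (V(m) = m + 5 = 5 + m)
h = -2 (h = -2 + 0 = -2)
h*3 + V(1) = -2*3 + (5 + 1) = -6 + 6 = 0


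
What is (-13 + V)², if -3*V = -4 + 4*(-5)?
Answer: 25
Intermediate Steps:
V = 8 (V = -(-4 + 4*(-5))/3 = -(-4 - 20)/3 = -⅓*(-24) = 8)
(-13 + V)² = (-13 + 8)² = (-5)² = 25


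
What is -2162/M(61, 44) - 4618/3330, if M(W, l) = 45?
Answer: -82303/1665 ≈ -49.431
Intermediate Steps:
-2162/M(61, 44) - 4618/3330 = -2162/45 - 4618/3330 = -2162*1/45 - 4618*1/3330 = -2162/45 - 2309/1665 = -82303/1665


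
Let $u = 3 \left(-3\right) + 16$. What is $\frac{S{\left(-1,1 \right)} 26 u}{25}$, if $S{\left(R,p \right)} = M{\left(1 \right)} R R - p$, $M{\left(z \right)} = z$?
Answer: $0$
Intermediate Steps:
$u = 7$ ($u = -9 + 16 = 7$)
$S{\left(R,p \right)} = R^{2} - p$ ($S{\left(R,p \right)} = 1 R R - p = R R - p = R^{2} - p$)
$\frac{S{\left(-1,1 \right)} 26 u}{25} = \frac{\left(\left(-1\right)^{2} - 1\right) 26 \cdot 7}{25} = \frac{\left(1 - 1\right) 26 \cdot 7}{25} = \frac{0 \cdot 26 \cdot 7}{25} = \frac{0 \cdot 7}{25} = \frac{1}{25} \cdot 0 = 0$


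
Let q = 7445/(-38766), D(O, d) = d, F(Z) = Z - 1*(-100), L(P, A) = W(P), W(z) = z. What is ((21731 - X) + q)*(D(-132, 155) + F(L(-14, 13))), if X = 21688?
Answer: 399937813/38766 ≈ 10317.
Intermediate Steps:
L(P, A) = P
F(Z) = 100 + Z (F(Z) = Z + 100 = 100 + Z)
q = -7445/38766 (q = 7445*(-1/38766) = -7445/38766 ≈ -0.19205)
((21731 - X) + q)*(D(-132, 155) + F(L(-14, 13))) = ((21731 - 1*21688) - 7445/38766)*(155 + (100 - 14)) = ((21731 - 21688) - 7445/38766)*(155 + 86) = (43 - 7445/38766)*241 = (1659493/38766)*241 = 399937813/38766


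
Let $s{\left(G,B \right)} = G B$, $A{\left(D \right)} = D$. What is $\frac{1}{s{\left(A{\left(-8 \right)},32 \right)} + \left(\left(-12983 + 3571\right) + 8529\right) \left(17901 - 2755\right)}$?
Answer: $- \frac{1}{13374174} \approx -7.4771 \cdot 10^{-8}$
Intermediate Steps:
$s{\left(G,B \right)} = B G$
$\frac{1}{s{\left(A{\left(-8 \right)},32 \right)} + \left(\left(-12983 + 3571\right) + 8529\right) \left(17901 - 2755\right)} = \frac{1}{32 \left(-8\right) + \left(\left(-12983 + 3571\right) + 8529\right) \left(17901 - 2755\right)} = \frac{1}{-256 + \left(-9412 + 8529\right) 15146} = \frac{1}{-256 - 13373918} = \frac{1}{-13374174} = - \frac{1}{13374174}$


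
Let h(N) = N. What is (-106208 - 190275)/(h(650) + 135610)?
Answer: -296483/136260 ≈ -2.1759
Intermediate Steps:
(-106208 - 190275)/(h(650) + 135610) = (-106208 - 190275)/(650 + 135610) = -296483/136260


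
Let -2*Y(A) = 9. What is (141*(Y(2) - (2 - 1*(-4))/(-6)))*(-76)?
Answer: 37506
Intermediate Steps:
Y(A) = -9/2 (Y(A) = -1/2*9 = -9/2)
(141*(Y(2) - (2 - 1*(-4))/(-6)))*(-76) = (141*(-9/2 - (2 - 1*(-4))/(-6)))*(-76) = (141*(-9/2 - (2 + 4)*(-1)/6))*(-76) = (141*(-9/2 - 6*(-1)/6))*(-76) = (141*(-9/2 - 1*(-1)))*(-76) = (141*(-9/2 + 1))*(-76) = (141*(-7/2))*(-76) = -987/2*(-76) = 37506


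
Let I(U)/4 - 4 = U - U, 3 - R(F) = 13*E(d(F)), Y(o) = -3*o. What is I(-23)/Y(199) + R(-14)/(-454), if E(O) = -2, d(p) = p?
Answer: -24577/271038 ≈ -0.090677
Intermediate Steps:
R(F) = 29 (R(F) = 3 - 13*(-2) = 3 - 1*(-26) = 3 + 26 = 29)
I(U) = 16 (I(U) = 16 + 4*(U - U) = 16 + 4*0 = 16 + 0 = 16)
I(-23)/Y(199) + R(-14)/(-454) = 16/((-3*199)) + 29/(-454) = 16/(-597) + 29*(-1/454) = 16*(-1/597) - 29/454 = -16/597 - 29/454 = -24577/271038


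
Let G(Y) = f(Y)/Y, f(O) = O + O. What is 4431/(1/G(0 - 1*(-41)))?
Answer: 8862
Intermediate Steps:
f(O) = 2*O
G(Y) = 2 (G(Y) = (2*Y)/Y = 2)
4431/(1/G(0 - 1*(-41))) = 4431/(1/2) = 4431/(½) = 4431*2 = 8862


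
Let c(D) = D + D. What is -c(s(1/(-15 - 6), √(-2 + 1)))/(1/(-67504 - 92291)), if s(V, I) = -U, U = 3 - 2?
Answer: -319590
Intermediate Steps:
U = 1
s(V, I) = -1 (s(V, I) = -1*1 = -1)
c(D) = 2*D
-c(s(1/(-15 - 6), √(-2 + 1)))/(1/(-67504 - 92291)) = -2*(-1)/(1/(-67504 - 92291)) = -(-2)/(1/(-159795)) = -(-2)/(-1/159795) = -(-2)*(-159795) = -1*319590 = -319590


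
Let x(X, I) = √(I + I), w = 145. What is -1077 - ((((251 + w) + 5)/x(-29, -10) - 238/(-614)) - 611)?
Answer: -143181/307 + 401*I*√5/10 ≈ -466.39 + 89.666*I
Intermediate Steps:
x(X, I) = √2*√I (x(X, I) = √(2*I) = √2*√I)
-1077 - ((((251 + w) + 5)/x(-29, -10) - 238/(-614)) - 611) = -1077 - ((((251 + 145) + 5)/((√2*√(-10))) - 238/(-614)) - 611) = -1077 - (((396 + 5)/((√2*(I*√10))) - 238*(-1/614)) - 611) = -1077 - ((401/((2*I*√5)) + 119/307) - 611) = -1077 - ((401*(-I*√5/10) + 119/307) - 611) = -1077 - ((-401*I*√5/10 + 119/307) - 611) = -1077 - ((119/307 - 401*I*√5/10) - 611) = -1077 - (-187458/307 - 401*I*√5/10) = -1077 + (187458/307 + 401*I*√5/10) = -143181/307 + 401*I*√5/10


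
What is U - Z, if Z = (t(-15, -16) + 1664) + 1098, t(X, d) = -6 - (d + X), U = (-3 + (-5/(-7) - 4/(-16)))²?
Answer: -2181759/784 ≈ -2782.9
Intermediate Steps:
U = 3249/784 (U = (-3 + (-5*(-⅐) - 4*(-1/16)))² = (-3 + (5/7 + ¼))² = (-3 + 27/28)² = (-57/28)² = 3249/784 ≈ 4.1441)
t(X, d) = -6 - X - d (t(X, d) = -6 - (X + d) = -6 + (-X - d) = -6 - X - d)
Z = 2787 (Z = ((-6 - 1*(-15) - 1*(-16)) + 1664) + 1098 = ((-6 + 15 + 16) + 1664) + 1098 = (25 + 1664) + 1098 = 1689 + 1098 = 2787)
U - Z = 3249/784 - 1*2787 = 3249/784 - 2787 = -2181759/784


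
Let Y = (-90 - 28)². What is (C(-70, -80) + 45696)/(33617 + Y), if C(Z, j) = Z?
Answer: 45626/47541 ≈ 0.95972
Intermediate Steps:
Y = 13924 (Y = (-118)² = 13924)
(C(-70, -80) + 45696)/(33617 + Y) = (-70 + 45696)/(33617 + 13924) = 45626/47541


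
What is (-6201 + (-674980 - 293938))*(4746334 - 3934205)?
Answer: -791922418351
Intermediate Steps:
(-6201 + (-674980 - 293938))*(4746334 - 3934205) = (-6201 - 968918)*812129 = -975119*812129 = -791922418351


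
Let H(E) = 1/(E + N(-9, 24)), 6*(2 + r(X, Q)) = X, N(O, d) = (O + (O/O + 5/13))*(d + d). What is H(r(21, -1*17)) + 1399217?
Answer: 13243588879/9465 ≈ 1.3992e+6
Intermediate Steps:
N(O, d) = 2*d*(18/13 + O) (N(O, d) = (O + (1 + 5*(1/13)))*(2*d) = (O + (1 + 5/13))*(2*d) = (O + 18/13)*(2*d) = (18/13 + O)*(2*d) = 2*d*(18/13 + O))
r(X, Q) = -2 + X/6
H(E) = 1/(-4752/13 + E) (H(E) = 1/(E + (2/13)*24*(18 + 13*(-9))) = 1/(E + (2/13)*24*(18 - 117)) = 1/(E + (2/13)*24*(-99)) = 1/(E - 4752/13) = 1/(-4752/13 + E))
H(r(21, -1*17)) + 1399217 = 13/(-4752 + 13*(-2 + (⅙)*21)) + 1399217 = 13/(-4752 + 13*(-2 + 7/2)) + 1399217 = 13/(-4752 + 13*(3/2)) + 1399217 = 13/(-4752 + 39/2) + 1399217 = 13/(-9465/2) + 1399217 = 13*(-2/9465) + 1399217 = -26/9465 + 1399217 = 13243588879/9465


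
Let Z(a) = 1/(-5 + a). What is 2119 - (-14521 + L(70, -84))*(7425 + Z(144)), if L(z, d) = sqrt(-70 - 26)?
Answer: 14987070137/139 - 4128304*I*sqrt(6)/139 ≈ 1.0782e+8 - 72750.0*I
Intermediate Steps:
L(z, d) = 4*I*sqrt(6) (L(z, d) = sqrt(-96) = 4*I*sqrt(6))
2119 - (-14521 + L(70, -84))*(7425 + Z(144)) = 2119 - (-14521 + 4*I*sqrt(6))*(7425 + 1/(-5 + 144)) = 2119 - (-14521 + 4*I*sqrt(6))*(7425 + 1/139) = 2119 - (-14521 + 4*I*sqrt(6))*1032076/139 = 2119 - (-14986775596/139 + 4128304*I*sqrt(6)/139) = 2119 + (14986775596/139 - 4128304*I*sqrt(6)/139) = 14987070137/139 - 4128304*I*sqrt(6)/139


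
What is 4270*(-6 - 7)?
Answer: -55510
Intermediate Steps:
4270*(-6 - 7) = 4270*(-13) = -55510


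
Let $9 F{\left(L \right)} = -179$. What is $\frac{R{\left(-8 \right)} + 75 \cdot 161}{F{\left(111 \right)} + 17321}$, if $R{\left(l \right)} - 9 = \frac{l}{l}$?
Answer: $\frac{21753}{31142} \approx 0.69851$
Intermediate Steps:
$F{\left(L \right)} = - \frac{179}{9}$ ($F{\left(L \right)} = \frac{1}{9} \left(-179\right) = - \frac{179}{9}$)
$R{\left(l \right)} = 10$ ($R{\left(l \right)} = 9 + \frac{l}{l} = 9 + 1 = 10$)
$\frac{R{\left(-8 \right)} + 75 \cdot 161}{F{\left(111 \right)} + 17321} = \frac{10 + 75 \cdot 161}{- \frac{179}{9} + 17321} = \frac{10 + 12075}{\frac{155710}{9}} = 12085 \cdot \frac{9}{155710} = \frac{21753}{31142}$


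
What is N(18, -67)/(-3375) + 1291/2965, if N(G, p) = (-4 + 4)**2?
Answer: 1291/2965 ≈ 0.43541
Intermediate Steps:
N(G, p) = 0 (N(G, p) = 0**2 = 0)
N(18, -67)/(-3375) + 1291/2965 = 0/(-3375) + 1291/2965 = 0*(-1/3375) + 1291*(1/2965) = 0 + 1291/2965 = 1291/2965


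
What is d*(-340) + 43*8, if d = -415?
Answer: 141444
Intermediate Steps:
d*(-340) + 43*8 = -415*(-340) + 43*8 = 141100 + 344 = 141444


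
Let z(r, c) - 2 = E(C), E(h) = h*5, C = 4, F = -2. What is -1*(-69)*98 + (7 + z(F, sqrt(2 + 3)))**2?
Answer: 7603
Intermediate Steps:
E(h) = 5*h
z(r, c) = 22 (z(r, c) = 2 + 5*4 = 2 + 20 = 22)
-1*(-69)*98 + (7 + z(F, sqrt(2 + 3)))**2 = -1*(-69)*98 + (7 + 22)**2 = 69*98 + 29**2 = 6762 + 841 = 7603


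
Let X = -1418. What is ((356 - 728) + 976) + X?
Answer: -814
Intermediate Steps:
((356 - 728) + 976) + X = ((356 - 728) + 976) - 1418 = (-372 + 976) - 1418 = 604 - 1418 = -814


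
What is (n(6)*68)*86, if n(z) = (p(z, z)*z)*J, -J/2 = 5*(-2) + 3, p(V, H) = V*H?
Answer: 17684352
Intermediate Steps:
p(V, H) = H*V
J = 14 (J = -2*(5*(-2) + 3) = -2*(-10 + 3) = -2*(-7) = 14)
n(z) = 14*z³ (n(z) = ((z*z)*z)*14 = (z²*z)*14 = z³*14 = 14*z³)
(n(6)*68)*86 = ((14*6³)*68)*86 = ((14*216)*68)*86 = (3024*68)*86 = 205632*86 = 17684352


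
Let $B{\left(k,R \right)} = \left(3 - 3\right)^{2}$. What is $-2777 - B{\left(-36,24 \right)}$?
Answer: $-2777$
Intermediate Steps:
$B{\left(k,R \right)} = 0$ ($B{\left(k,R \right)} = 0^{2} = 0$)
$-2777 - B{\left(-36,24 \right)} = -2777 - 0 = -2777 + 0 = -2777$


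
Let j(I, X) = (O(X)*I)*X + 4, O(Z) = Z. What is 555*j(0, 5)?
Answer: 2220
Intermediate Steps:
j(I, X) = 4 + I*X² (j(I, X) = (X*I)*X + 4 = (I*X)*X + 4 = I*X² + 4 = 4 + I*X²)
555*j(0, 5) = 555*(4 + 0*5²) = 555*(4 + 0*25) = 555*(4 + 0) = 555*4 = 2220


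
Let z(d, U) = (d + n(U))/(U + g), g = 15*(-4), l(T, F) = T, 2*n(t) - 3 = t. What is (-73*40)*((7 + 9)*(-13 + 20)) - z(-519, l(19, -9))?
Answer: -13409148/41 ≈ -3.2705e+5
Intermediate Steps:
n(t) = 3/2 + t/2
g = -60
z(d, U) = (3/2 + d + U/2)/(-60 + U) (z(d, U) = (d + (3/2 + U/2))/(U - 60) = (3/2 + d + U/2)/(-60 + U))
(-73*40)*((7 + 9)*(-13 + 20)) - z(-519, l(19, -9)) = (-73*40)*((7 + 9)*(-13 + 20)) - (3 + 19 + 2*(-519))/(2*(-60 + 19)) = -46720*7 - (3 + 19 - 1038)/(2*(-41)) = -2920*112 - (-1)*(-1016)/(2*41) = -327040 - 1*508/41 = -327040 - 508/41 = -13409148/41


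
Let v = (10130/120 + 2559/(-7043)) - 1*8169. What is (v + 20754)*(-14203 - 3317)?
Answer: -1563277058060/7043 ≈ -2.2196e+8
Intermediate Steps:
v = -683307353/84516 (v = (10130*(1/120) + 2559*(-1/7043)) - 8169 = (1013/12 - 2559/7043) - 8169 = 7103851/84516 - 8169 = -683307353/84516 ≈ -8084.9)
(v + 20754)*(-14203 - 3317) = (-683307353/84516 + 20754)*(-14203 - 3317) = (1070737711/84516)*(-17520) = -1563277058060/7043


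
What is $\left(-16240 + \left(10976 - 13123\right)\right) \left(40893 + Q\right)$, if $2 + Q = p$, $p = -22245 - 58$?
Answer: $-341777556$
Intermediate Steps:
$p = -22303$ ($p = -22245 - 58 = -22303$)
$Q = -22305$ ($Q = -2 - 22303 = -22305$)
$\left(-16240 + \left(10976 - 13123\right)\right) \left(40893 + Q\right) = \left(-16240 + \left(10976 - 13123\right)\right) \left(40893 - 22305\right) = \left(-16240 - 2147\right) 18588 = \left(-18387\right) 18588 = -341777556$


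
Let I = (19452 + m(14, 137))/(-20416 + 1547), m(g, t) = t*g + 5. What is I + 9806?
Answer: 185008039/18869 ≈ 9804.9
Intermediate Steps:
m(g, t) = 5 + g*t (m(g, t) = g*t + 5 = 5 + g*t)
I = -21375/18869 (I = (19452 + (5 + 14*137))/(-20416 + 1547) = (19452 + (5 + 1918))/(-18869) = (19452 + 1923)*(-1/18869) = 21375*(-1/18869) = -21375/18869 ≈ -1.1328)
I + 9806 = -21375/18869 + 9806 = 185008039/18869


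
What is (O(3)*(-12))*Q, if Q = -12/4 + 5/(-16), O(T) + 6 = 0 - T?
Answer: -1431/4 ≈ -357.75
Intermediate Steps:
O(T) = -6 - T (O(T) = -6 + (0 - T) = -6 - T)
Q = -53/16 (Q = -12*¼ + 5*(-1/16) = -3 - 5/16 = -53/16 ≈ -3.3125)
(O(3)*(-12))*Q = ((-6 - 1*3)*(-12))*(-53/16) = ((-6 - 3)*(-12))*(-53/16) = -9*(-12)*(-53/16) = 108*(-53/16) = -1431/4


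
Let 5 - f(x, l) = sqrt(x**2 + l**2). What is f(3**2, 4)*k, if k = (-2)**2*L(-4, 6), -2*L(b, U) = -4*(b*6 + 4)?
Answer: -800 + 160*sqrt(97) ≈ 775.82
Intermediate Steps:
f(x, l) = 5 - sqrt(l**2 + x**2) (f(x, l) = 5 - sqrt(x**2 + l**2) = 5 - sqrt(l**2 + x**2))
L(b, U) = 8 + 12*b (L(b, U) = -(-2)*(b*6 + 4) = -(-2)*(6*b + 4) = -(-2)*(4 + 6*b) = -(-16 - 24*b)/2 = 8 + 12*b)
k = -160 (k = (-2)**2*(8 + 12*(-4)) = 4*(8 - 48) = 4*(-40) = -160)
f(3**2, 4)*k = (5 - sqrt(4**2 + (3**2)**2))*(-160) = (5 - sqrt(16 + 9**2))*(-160) = (5 - sqrt(16 + 81))*(-160) = (5 - sqrt(97))*(-160) = -800 + 160*sqrt(97)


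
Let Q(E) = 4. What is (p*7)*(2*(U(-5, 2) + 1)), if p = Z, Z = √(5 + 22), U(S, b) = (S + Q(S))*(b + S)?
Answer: 168*√3 ≈ 290.98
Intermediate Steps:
U(S, b) = (4 + S)*(S + b) (U(S, b) = (S + 4)*(b + S) = (4 + S)*(S + b))
Z = 3*√3 (Z = √27 = 3*√3 ≈ 5.1962)
p = 3*√3 ≈ 5.1962
(p*7)*(2*(U(-5, 2) + 1)) = ((3*√3)*7)*(2*(((-5)² + 4*(-5) + 4*2 - 5*2) + 1)) = (21*√3)*(2*((25 - 20 + 8 - 10) + 1)) = (21*√3)*(2*(3 + 1)) = (21*√3)*(2*4) = (21*√3)*8 = 168*√3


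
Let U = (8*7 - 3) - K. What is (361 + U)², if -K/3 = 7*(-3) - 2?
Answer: 119025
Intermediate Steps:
K = 69 (K = -3*(7*(-3) - 2) = -3*(-21 - 2) = -3*(-23) = 69)
U = -16 (U = (8*7 - 3) - 1*69 = (56 - 3) - 69 = 53 - 69 = -16)
(361 + U)² = (361 - 16)² = 345² = 119025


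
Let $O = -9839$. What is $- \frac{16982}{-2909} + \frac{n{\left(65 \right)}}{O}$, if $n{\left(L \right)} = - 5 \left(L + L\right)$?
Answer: $\frac{168976748}{28621651} \approx 5.9038$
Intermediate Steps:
$n{\left(L \right)} = - 10 L$ ($n{\left(L \right)} = - 5 \cdot 2 L = - 10 L$)
$- \frac{16982}{-2909} + \frac{n{\left(65 \right)}}{O} = - \frac{16982}{-2909} + \frac{\left(-10\right) 65}{-9839} = \left(-16982\right) \left(- \frac{1}{2909}\right) - - \frac{650}{9839} = \frac{16982}{2909} + \frac{650}{9839} = \frac{168976748}{28621651}$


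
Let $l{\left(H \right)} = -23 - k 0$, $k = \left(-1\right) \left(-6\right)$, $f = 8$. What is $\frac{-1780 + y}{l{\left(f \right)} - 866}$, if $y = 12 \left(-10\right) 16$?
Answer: $\frac{3700}{889} \approx 4.162$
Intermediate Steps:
$k = 6$
$y = -1920$ ($y = \left(-120\right) 16 = -1920$)
$l{\left(H \right)} = -23$ ($l{\left(H \right)} = -23 - 6 \cdot 0 = -23 - 0 = -23 + 0 = -23$)
$\frac{-1780 + y}{l{\left(f \right)} - 866} = \frac{-1780 - 1920}{-23 - 866} = - \frac{3700}{-889} = \left(-3700\right) \left(- \frac{1}{889}\right) = \frac{3700}{889}$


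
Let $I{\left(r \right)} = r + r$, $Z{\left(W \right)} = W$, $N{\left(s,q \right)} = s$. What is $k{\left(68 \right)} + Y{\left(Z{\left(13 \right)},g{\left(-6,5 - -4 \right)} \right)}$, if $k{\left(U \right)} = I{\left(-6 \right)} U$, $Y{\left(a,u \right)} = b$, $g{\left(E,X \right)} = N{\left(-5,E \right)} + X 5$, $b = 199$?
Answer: $-617$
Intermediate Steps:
$I{\left(r \right)} = 2 r$
$g{\left(E,X \right)} = -5 + 5 X$ ($g{\left(E,X \right)} = -5 + X 5 = -5 + 5 X$)
$Y{\left(a,u \right)} = 199$
$k{\left(U \right)} = - 12 U$ ($k{\left(U \right)} = 2 \left(-6\right) U = - 12 U$)
$k{\left(68 \right)} + Y{\left(Z{\left(13 \right)},g{\left(-6,5 - -4 \right)} \right)} = \left(-12\right) 68 + 199 = -816 + 199 = -617$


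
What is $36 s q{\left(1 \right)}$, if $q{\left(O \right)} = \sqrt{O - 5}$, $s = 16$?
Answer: $1152 i \approx 1152.0 i$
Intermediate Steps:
$q{\left(O \right)} = \sqrt{-5 + O}$
$36 s q{\left(1 \right)} = 36 \cdot 16 \sqrt{-5 + 1} = 576 \sqrt{-4} = 576 \cdot 2 i = 1152 i$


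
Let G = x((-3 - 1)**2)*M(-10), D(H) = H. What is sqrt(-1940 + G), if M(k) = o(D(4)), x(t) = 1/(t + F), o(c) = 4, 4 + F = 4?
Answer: I*sqrt(7759)/2 ≈ 44.043*I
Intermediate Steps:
F = 0 (F = -4 + 4 = 0)
x(t) = 1/t (x(t) = 1/(t + 0) = 1/t)
M(k) = 4
G = 1/4 (G = 4/(-3 - 1)**2 = 4/(-4)**2 = 4/16 = (1/16)*4 = 1/4 ≈ 0.25000)
sqrt(-1940 + G) = sqrt(-1940 + 1/4) = sqrt(-7759/4) = I*sqrt(7759)/2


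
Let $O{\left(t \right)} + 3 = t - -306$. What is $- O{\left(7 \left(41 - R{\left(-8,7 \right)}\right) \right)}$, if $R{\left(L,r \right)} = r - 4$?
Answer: $-569$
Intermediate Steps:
$R{\left(L,r \right)} = -4 + r$
$O{\left(t \right)} = 303 + t$ ($O{\left(t \right)} = -3 + \left(t - -306\right) = -3 + \left(t + 306\right) = -3 + \left(306 + t\right) = 303 + t$)
$- O{\left(7 \left(41 - R{\left(-8,7 \right)}\right) \right)} = - (303 + 7 \left(41 - \left(-4 + 7\right)\right)) = - (303 + 7 \left(41 - 3\right)) = - (303 + 7 \cdot 38) = - (303 + 266) = \left(-1\right) 569 = -569$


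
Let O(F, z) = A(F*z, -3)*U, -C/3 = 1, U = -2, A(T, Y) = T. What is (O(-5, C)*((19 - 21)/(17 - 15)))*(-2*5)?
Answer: -300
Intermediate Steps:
C = -3 (C = -3*1 = -3)
O(F, z) = -2*F*z (O(F, z) = (F*z)*(-2) = -2*F*z)
(O(-5, C)*((19 - 21)/(17 - 15)))*(-2*5) = ((-2*(-5)*(-3))*((19 - 21)/(17 - 15)))*(-2*5) = -(-60)/2*(-10) = -30*(-1)*(-10) = 30*(-10) = -300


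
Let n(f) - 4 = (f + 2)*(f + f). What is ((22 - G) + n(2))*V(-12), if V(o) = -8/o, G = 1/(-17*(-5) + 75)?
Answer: 6719/240 ≈ 27.996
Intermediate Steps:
G = 1/160 (G = 1/(85 + 75) = 1/160 ≈ 0.0062500)
n(f) = 4 + 2*f*(2 + f) (n(f) = 4 + (f + 2)*(f + f) = 4 + (2 + f)*(2*f) = 4 + 2*f*(2 + f))
((22 - G) + n(2))*V(-12) = ((22 - 1*1/160) + (4 + 2*2² + 4*2))*(-8/(-12)) = ((22 - 1/160) + (4 + 2*4 + 8))*(-8*(-1/12)) = (3519/160 + (4 + 8 + 8))*(⅔) = (3519/160 + 20)*(⅔) = (6719/160)*(⅔) = 6719/240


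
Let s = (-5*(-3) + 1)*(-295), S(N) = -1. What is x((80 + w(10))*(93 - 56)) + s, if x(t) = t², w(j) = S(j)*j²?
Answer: 542880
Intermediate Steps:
w(j) = -j²
s = -4720 (s = (15 + 1)*(-295) = 16*(-295) = -4720)
x((80 + w(10))*(93 - 56)) + s = ((80 - 1*10²)*(93 - 56))² - 4720 = ((80 - 1*100)*37)² - 4720 = ((80 - 100)*37)² - 4720 = (-20*37)² - 4720 = (-740)² - 4720 = 547600 - 4720 = 542880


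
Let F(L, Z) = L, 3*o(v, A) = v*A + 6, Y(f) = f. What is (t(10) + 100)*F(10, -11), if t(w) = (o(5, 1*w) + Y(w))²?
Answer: 82960/9 ≈ 9217.8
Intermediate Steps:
o(v, A) = 2 + A*v/3 (o(v, A) = (v*A + 6)/3 = (A*v + 6)/3 = (6 + A*v)/3 = 2 + A*v/3)
t(w) = (2 + 8*w/3)² (t(w) = ((2 + (⅓)*(1*w)*5) + w)² = ((2 + (⅓)*w*5) + w)² = ((2 + 5*w/3) + w)² = (2 + 8*w/3)²)
(t(10) + 100)*F(10, -11) = (4*(3 + 4*10)²/9 + 100)*10 = (4*(3 + 40)²/9 + 100)*10 = ((4/9)*43² + 100)*10 = ((4/9)*1849 + 100)*10 = (7396/9 + 100)*10 = (8296/9)*10 = 82960/9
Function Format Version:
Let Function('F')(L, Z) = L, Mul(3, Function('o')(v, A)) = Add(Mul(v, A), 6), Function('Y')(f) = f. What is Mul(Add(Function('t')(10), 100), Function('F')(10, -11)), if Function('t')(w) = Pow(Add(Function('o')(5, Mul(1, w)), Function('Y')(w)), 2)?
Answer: Rational(82960, 9) ≈ 9217.8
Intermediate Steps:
Function('o')(v, A) = Add(2, Mul(Rational(1, 3), A, v)) (Function('o')(v, A) = Mul(Rational(1, 3), Add(Mul(v, A), 6)) = Mul(Rational(1, 3), Add(Mul(A, v), 6)) = Mul(Rational(1, 3), Add(6, Mul(A, v))) = Add(2, Mul(Rational(1, 3), A, v)))
Function('t')(w) = Pow(Add(2, Mul(Rational(8, 3), w)), 2) (Function('t')(w) = Pow(Add(Add(2, Mul(Rational(1, 3), Mul(1, w), 5)), w), 2) = Pow(Add(Add(2, Mul(Rational(1, 3), w, 5)), w), 2) = Pow(Add(Add(2, Mul(Rational(5, 3), w)), w), 2) = Pow(Add(2, Mul(Rational(8, 3), w)), 2))
Mul(Add(Function('t')(10), 100), Function('F')(10, -11)) = Mul(Add(Mul(Rational(4, 9), Pow(Add(3, Mul(4, 10)), 2)), 100), 10) = Mul(Add(Mul(Rational(4, 9), Pow(Add(3, 40), 2)), 100), 10) = Mul(Add(Mul(Rational(4, 9), Pow(43, 2)), 100), 10) = Mul(Add(Mul(Rational(4, 9), 1849), 100), 10) = Mul(Add(Rational(7396, 9), 100), 10) = Mul(Rational(8296, 9), 10) = Rational(82960, 9)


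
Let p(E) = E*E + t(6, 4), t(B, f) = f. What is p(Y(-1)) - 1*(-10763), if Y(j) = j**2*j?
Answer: 10768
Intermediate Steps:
Y(j) = j**3
p(E) = 4 + E**2 (p(E) = E*E + 4 = E**2 + 4 = 4 + E**2)
p(Y(-1)) - 1*(-10763) = (4 + ((-1)**3)**2) - 1*(-10763) = (4 + (-1)**2) + 10763 = (4 + 1) + 10763 = 5 + 10763 = 10768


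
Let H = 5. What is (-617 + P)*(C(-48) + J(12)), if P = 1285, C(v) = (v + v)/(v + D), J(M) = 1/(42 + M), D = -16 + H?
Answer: 1751162/1593 ≈ 1099.3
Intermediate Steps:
D = -11 (D = -16 + 5 = -11)
C(v) = 2*v/(-11 + v) (C(v) = (v + v)/(v - 11) = (2*v)/(-11 + v) = 2*v/(-11 + v))
(-617 + P)*(C(-48) + J(12)) = (-617 + 1285)*(2*(-48)/(-11 - 48) + 1/(42 + 12)) = 668*(2*(-48)/(-59) + 1/54) = 668*(2*(-48)*(-1/59) + 1/54) = 668*(96/59 + 1/54) = 668*(5243/3186) = 1751162/1593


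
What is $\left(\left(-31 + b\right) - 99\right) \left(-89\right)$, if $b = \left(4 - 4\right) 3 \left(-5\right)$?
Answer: $11570$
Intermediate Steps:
$b = 0$ ($b = \left(4 - 4\right) 3 \left(-5\right) = 0 \cdot 3 \left(-5\right) = 0 \left(-5\right) = 0$)
$\left(\left(-31 + b\right) - 99\right) \left(-89\right) = \left(\left(-31 + 0\right) - 99\right) \left(-89\right) = \left(-31 - 99\right) \left(-89\right) = \left(-130\right) \left(-89\right) = 11570$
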